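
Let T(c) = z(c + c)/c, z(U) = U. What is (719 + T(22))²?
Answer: 519841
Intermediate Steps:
T(c) = 2 (T(c) = (c + c)/c = (2*c)/c = 2)
(719 + T(22))² = (719 + 2)² = 721² = 519841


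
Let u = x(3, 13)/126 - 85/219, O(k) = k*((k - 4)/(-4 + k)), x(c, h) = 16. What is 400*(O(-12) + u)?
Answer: -22555600/4599 ≈ -4904.5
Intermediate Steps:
O(k) = k (O(k) = k*((-4 + k)/(-4 + k)) = k*1 = k)
u = -1201/4599 (u = 16/126 - 85/219 = 16*(1/126) - 85*1/219 = 8/63 - 85/219 = -1201/4599 ≈ -0.26114)
400*(O(-12) + u) = 400*(-12 - 1201/4599) = 400*(-56389/4599) = -22555600/4599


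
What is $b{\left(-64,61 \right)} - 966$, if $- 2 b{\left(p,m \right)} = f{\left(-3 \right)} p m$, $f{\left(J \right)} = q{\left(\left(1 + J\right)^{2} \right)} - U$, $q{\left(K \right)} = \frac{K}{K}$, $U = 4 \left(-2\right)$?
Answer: $16602$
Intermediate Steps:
$U = -8$
$q{\left(K \right)} = 1$
$f{\left(J \right)} = 9$ ($f{\left(J \right)} = 1 - -8 = 1 + 8 = 9$)
$b{\left(p,m \right)} = - \frac{9 m p}{2}$ ($b{\left(p,m \right)} = - \frac{9 p m}{2} = - \frac{9 m p}{2}$)
$b{\left(-64,61 \right)} - 966 = \left(- \frac{9}{2}\right) 61 \left(-64\right) - 966 = 17568 - 966 = 16602$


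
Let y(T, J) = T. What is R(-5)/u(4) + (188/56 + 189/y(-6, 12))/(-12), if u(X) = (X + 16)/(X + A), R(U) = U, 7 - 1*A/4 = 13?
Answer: 617/84 ≈ 7.3452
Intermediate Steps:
A = -24 (A = 28 - 4*13 = 28 - 52 = -24)
u(X) = (16 + X)/(-24 + X) (u(X) = (X + 16)/(X - 24) = (16 + X)/(-24 + X))
R(-5)/u(4) + (188/56 + 189/y(-6, 12))/(-12) = -5*(-24 + 4)/(16 + 4) + (188/56 + 189/(-6))/(-12) = -5/(20/(-20)) + (188*(1/56) + 189*(-⅙))*(-1/12) = -5/((-1/20*20)) + (47/14 - 63/2)*(-1/12) = -5/(-1) - 197/7*(-1/12) = -5*(-1) + 197/84 = 5 + 197/84 = 617/84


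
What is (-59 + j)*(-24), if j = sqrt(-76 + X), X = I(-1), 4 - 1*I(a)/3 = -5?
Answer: 1416 - 168*I ≈ 1416.0 - 168.0*I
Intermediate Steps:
I(a) = 27 (I(a) = 12 - 3*(-5) = 12 + 15 = 27)
X = 27
j = 7*I (j = sqrt(-76 + 27) = sqrt(-49) = 7*I ≈ 7.0*I)
(-59 + j)*(-24) = (-59 + 7*I)*(-24) = 1416 - 168*I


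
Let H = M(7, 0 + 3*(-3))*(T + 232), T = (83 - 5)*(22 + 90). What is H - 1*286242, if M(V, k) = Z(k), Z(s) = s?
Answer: -366954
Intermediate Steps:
M(V, k) = k
T = 8736 (T = 78*112 = 8736)
H = -80712 (H = (0 + 3*(-3))*(8736 + 232) = (0 - 9)*8968 = -9*8968 = -80712)
H - 1*286242 = -80712 - 1*286242 = -80712 - 286242 = -366954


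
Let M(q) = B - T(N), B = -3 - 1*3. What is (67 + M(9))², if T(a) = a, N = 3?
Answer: 3364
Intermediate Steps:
B = -6 (B = -3 - 3 = -6)
M(q) = -9 (M(q) = -6 - 1*3 = -6 - 3 = -9)
(67 + M(9))² = (67 - 9)² = 58² = 3364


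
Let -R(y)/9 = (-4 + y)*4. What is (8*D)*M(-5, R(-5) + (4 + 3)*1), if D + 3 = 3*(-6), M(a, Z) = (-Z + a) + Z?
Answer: 840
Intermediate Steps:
R(y) = 144 - 36*y (R(y) = -9*(-4 + y)*4 = -9*(-16 + 4*y) = 144 - 36*y)
M(a, Z) = a (M(a, Z) = (a - Z) + Z = a)
D = -21 (D = -3 + 3*(-6) = -3 - 18 = -21)
(8*D)*M(-5, R(-5) + (4 + 3)*1) = (8*(-21))*(-5) = -168*(-5) = 840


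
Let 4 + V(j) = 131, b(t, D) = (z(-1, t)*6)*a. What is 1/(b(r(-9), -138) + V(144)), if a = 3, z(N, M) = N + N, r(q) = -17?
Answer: 1/91 ≈ 0.010989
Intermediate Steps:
z(N, M) = 2*N
b(t, D) = -36 (b(t, D) = ((2*(-1))*6)*3 = -2*6*3 = -12*3 = -36)
V(j) = 127 (V(j) = -4 + 131 = 127)
1/(b(r(-9), -138) + V(144)) = 1/(-36 + 127) = 1/91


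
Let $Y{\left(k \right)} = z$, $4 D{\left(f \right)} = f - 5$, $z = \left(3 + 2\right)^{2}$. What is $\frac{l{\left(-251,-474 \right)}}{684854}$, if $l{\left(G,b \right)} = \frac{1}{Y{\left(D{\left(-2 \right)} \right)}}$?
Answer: $\frac{1}{17121350} \approx 5.8407 \cdot 10^{-8}$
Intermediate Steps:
$z = 25$ ($z = 5^{2} = 25$)
$D{\left(f \right)} = - \frac{5}{4} + \frac{f}{4}$ ($D{\left(f \right)} = \frac{f - 5}{4} = \frac{-5 + f}{4} = - \frac{5}{4} + \frac{f}{4}$)
$Y{\left(k \right)} = 25$
$l{\left(G,b \right)} = \frac{1}{25}$
$\frac{l{\left(-251,-474 \right)}}{684854} = \frac{1}{25 \cdot 684854} = \frac{1}{25} \cdot \frac{1}{684854} = \frac{1}{17121350}$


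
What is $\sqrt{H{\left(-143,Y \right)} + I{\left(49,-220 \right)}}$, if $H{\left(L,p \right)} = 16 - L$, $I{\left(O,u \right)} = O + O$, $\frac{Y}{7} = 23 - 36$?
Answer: $\sqrt{257} \approx 16.031$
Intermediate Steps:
$Y = -91$ ($Y = 7 \left(23 - 36\right) = 7 \left(-13\right) = -91$)
$I{\left(O,u \right)} = 2 O$
$\sqrt{H{\left(-143,Y \right)} + I{\left(49,-220 \right)}} = \sqrt{\left(16 - -143\right) + 2 \cdot 49} = \sqrt{\left(16 + 143\right) + 98} = \sqrt{159 + 98} = \sqrt{257}$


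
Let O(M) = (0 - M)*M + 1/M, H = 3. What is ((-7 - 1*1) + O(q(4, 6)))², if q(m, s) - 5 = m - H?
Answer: 69169/36 ≈ 1921.4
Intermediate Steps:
q(m, s) = 2 + m (q(m, s) = 5 + (m - 1*3) = 5 + (m - 3) = 5 + (-3 + m) = 2 + m)
O(M) = 1/M - M² (O(M) = (-M)*M + 1/M = -M² + 1/M = 1/M - M²)
((-7 - 1*1) + O(q(4, 6)))² = ((-7 - 1*1) + (1 - (2 + 4)³)/(2 + 4))² = ((-7 - 1) + (1 - 1*6³)/6)² = (-8 + (1 - 1*216)/6)² = (-8 + (1 - 216)/6)² = (-8 + (⅙)*(-215))² = (-8 - 215/6)² = (-263/6)² = 69169/36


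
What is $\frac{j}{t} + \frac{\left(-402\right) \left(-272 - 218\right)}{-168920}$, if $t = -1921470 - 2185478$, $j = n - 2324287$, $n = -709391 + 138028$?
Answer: $- \frac{1999083869}{4335910351} \approx -0.46105$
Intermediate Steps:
$n = -571363$
$j = -2895650$ ($j = -571363 - 2324287 = -2895650$)
$t = -4106948$
$\frac{j}{t} + \frac{\left(-402\right) \left(-272 - 218\right)}{-168920} = - \frac{2895650}{-4106948} + \frac{\left(-402\right) \left(-272 - 218\right)}{-168920} = \left(-2895650\right) \left(- \frac{1}{4106948}\right) + \left(-402\right) \left(-490\right) \left(- \frac{1}{168920}\right) = \frac{1447825}{2053474} + 196980 \left(- \frac{1}{168920}\right) = \frac{1447825}{2053474} - \frac{9849}{8446} = - \frac{1999083869}{4335910351}$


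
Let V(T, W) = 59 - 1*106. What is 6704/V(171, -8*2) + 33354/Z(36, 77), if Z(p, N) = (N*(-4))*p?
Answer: -4216755/28952 ≈ -145.65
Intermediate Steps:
Z(p, N) = -4*N*p (Z(p, N) = (-4*N)*p = -4*N*p)
V(T, W) = -47 (V(T, W) = 59 - 106 = -47)
6704/V(171, -8*2) + 33354/Z(36, 77) = 6704/(-47) + 33354/((-4*77*36)) = 6704*(-1/47) + 33354/(-11088) = -6704/47 + 33354*(-1/11088) = -6704/47 - 1853/616 = -4216755/28952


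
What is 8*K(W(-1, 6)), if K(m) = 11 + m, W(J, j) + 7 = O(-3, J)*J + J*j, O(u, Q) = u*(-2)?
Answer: -64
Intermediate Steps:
O(u, Q) = -2*u
W(J, j) = -7 + 6*J + J*j (W(J, j) = -7 + ((-2*(-3))*J + J*j) = -7 + (6*J + J*j) = -7 + 6*J + J*j)
8*K(W(-1, 6)) = 8*(11 + (-7 + 6*(-1) - 1*6)) = 8*(11 + (-7 - 6 - 6)) = 8*(11 - 19) = 8*(-8) = -64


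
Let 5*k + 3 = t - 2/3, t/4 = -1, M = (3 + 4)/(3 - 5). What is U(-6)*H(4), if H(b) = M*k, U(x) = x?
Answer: -161/5 ≈ -32.200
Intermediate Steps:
M = -7/2 (M = 7/(-2) = 7*(-½) = -7/2 ≈ -3.5000)
t = -4 (t = 4*(-1) = -4)
k = -23/15 (k = -⅗ + (-4 - 2/3)/5 = -⅗ + (-4 - 1*⅔)/5 = -⅗ + (-4 - ⅔)/5 = -⅗ + (⅕)*(-14/3) = -⅗ - 14/15 = -23/15 ≈ -1.5333)
H(b) = 161/30 (H(b) = -7/2*(-23/15) = 161/30)
U(-6)*H(4) = -6*161/30 = -161/5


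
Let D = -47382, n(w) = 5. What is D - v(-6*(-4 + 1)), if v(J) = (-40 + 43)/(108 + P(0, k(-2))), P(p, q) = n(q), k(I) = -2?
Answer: -5354169/113 ≈ -47382.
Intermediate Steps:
P(p, q) = 5
v(J) = 3/113 (v(J) = (-40 + 43)/(108 + 5) = 3/113)
D - v(-6*(-4 + 1)) = -47382 - 1*3/113 = -47382 - 3/113 = -5354169/113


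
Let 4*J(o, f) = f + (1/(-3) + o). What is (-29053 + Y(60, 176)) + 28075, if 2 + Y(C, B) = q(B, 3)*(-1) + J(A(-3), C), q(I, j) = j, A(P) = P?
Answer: -5813/6 ≈ -968.83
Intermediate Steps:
J(o, f) = -1/12 + f/4 + o/4 (J(o, f) = (f + (1/(-3) + o))/4 = (f + (-⅓ + o))/4 = (-⅓ + f + o)/4 = -1/12 + f/4 + o/4)
Y(C, B) = -35/6 + C/4 (Y(C, B) = -2 + (3*(-1) + (-1/12 + C/4 + (¼)*(-3))) = -2 + (-3 + (-1/12 + C/4 - ¾)) = -2 + (-3 + (-⅚ + C/4)) = -2 + (-23/6 + C/4) = -35/6 + C/4)
(-29053 + Y(60, 176)) + 28075 = (-29053 + (-35/6 + (¼)*60)) + 28075 = (-29053 + (-35/6 + 15)) + 28075 = (-29053 + 55/6) + 28075 = -174263/6 + 28075 = -5813/6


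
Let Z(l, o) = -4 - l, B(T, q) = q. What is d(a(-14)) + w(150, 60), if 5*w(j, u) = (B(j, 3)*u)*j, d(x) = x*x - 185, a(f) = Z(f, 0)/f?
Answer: 255560/49 ≈ 5215.5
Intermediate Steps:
a(f) = (-4 - f)/f
d(x) = -185 + x**2 (d(x) = x**2 - 185 = -185 + x**2)
w(j, u) = 3*j*u/5 (w(j, u) = ((3*u)*j)/5 = (3*j*u)/5 = 3*j*u/5)
d(a(-14)) + w(150, 60) = (-185 + ((-4 - 1*(-14))/(-14))**2) + (3/5)*150*60 = (-185 + (-(-4 + 14)/14)**2) + 5400 = (-185 + (-1/14*10)**2) + 5400 = (-185 + (-5/7)**2) + 5400 = (-185 + 25/49) + 5400 = -9040/49 + 5400 = 255560/49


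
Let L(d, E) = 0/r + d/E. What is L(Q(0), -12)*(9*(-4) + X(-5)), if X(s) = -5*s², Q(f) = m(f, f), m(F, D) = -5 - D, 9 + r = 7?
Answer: -805/12 ≈ -67.083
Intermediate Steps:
r = -2 (r = -9 + 7 = -2)
Q(f) = -5 - f
L(d, E) = d/E (L(d, E) = 0/(-2) + d/E = 0*(-½) + d/E = 0 + d/E = d/E)
L(Q(0), -12)*(9*(-4) + X(-5)) = ((-5 - 1*0)/(-12))*(9*(-4) - 5*(-5)²) = ((-5 + 0)*(-1/12))*(-36 - 5*25) = (-5*(-1/12))*(-36 - 125) = (5/12)*(-161) = -805/12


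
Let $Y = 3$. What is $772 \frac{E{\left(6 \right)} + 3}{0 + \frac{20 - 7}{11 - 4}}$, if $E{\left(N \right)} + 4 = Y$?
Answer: $\frac{10808}{13} \approx 831.38$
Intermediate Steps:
$E{\left(N \right)} = -1$ ($E{\left(N \right)} = -4 + 3 = -1$)
$772 \frac{E{\left(6 \right)} + 3}{0 + \frac{20 - 7}{11 - 4}} = 772 \frac{-1 + 3}{0 + \frac{20 - 7}{11 - 4}} = 772 \frac{2}{0 + \frac{13}{7}} = 772 \frac{2}{\frac{13}{7}} = 772 \cdot 2 \cdot \frac{7}{13} = 772 \cdot \frac{14}{13} = \frac{10808}{13}$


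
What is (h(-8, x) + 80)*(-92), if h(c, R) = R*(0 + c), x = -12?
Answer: -16192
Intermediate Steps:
h(c, R) = R*c
(h(-8, x) + 80)*(-92) = (-12*(-8) + 80)*(-92) = (96 + 80)*(-92) = 176*(-92) = -16192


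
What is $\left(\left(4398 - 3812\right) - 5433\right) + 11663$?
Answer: $6816$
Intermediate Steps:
$\left(\left(4398 - 3812\right) - 5433\right) + 11663 = \left(586 - 5433\right) + 11663 = -4847 + 11663 = 6816$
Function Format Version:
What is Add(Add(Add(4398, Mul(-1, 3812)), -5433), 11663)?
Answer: 6816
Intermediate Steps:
Add(Add(Add(4398, Mul(-1, 3812)), -5433), 11663) = Add(Add(Add(4398, -3812), -5433), 11663) = Add(Add(586, -5433), 11663) = Add(-4847, 11663) = 6816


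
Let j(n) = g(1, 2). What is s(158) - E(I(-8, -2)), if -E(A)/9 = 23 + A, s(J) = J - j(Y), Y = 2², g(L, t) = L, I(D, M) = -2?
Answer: 346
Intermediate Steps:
Y = 4
j(n) = 1
s(J) = -1 + J (s(J) = J - 1*1 = J - 1 = -1 + J)
E(A) = -207 - 9*A (E(A) = -9*(23 + A) = -207 - 9*A)
s(158) - E(I(-8, -2)) = (-1 + 158) - (-207 - 9*(-2)) = 157 - (-207 + 18) = 157 - 1*(-189) = 157 + 189 = 346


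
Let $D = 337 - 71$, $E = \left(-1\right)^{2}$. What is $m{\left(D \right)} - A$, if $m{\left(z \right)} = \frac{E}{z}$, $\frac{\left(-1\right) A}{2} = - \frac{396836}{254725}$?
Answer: $- \frac{210862027}{67756850} \approx -3.112$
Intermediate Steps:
$A = \frac{793672}{254725}$ ($A = - 2 \left(- \frac{396836}{254725}\right) = - 2 \left(\left(-396836\right) \frac{1}{254725}\right) = \left(-2\right) \left(- \frac{396836}{254725}\right) = \frac{793672}{254725} \approx 3.1158$)
$E = 1$
$D = 266$
$m{\left(z \right)} = \frac{1}{z}$ ($m{\left(z \right)} = 1 \frac{1}{z} = \frac{1}{z}$)
$m{\left(D \right)} - A = \frac{1}{266} - \frac{793672}{254725} = - \frac{210862027}{67756850}$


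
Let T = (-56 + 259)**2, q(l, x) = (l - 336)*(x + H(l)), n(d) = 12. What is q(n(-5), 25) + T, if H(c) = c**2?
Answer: -13547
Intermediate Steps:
q(l, x) = (-336 + l)*(x + l**2) (q(l, x) = (l - 336)*(x + l**2) = (-336 + l)*(x + l**2))
T = 41209 (T = 203**2 = 41209)
q(n(-5), 25) + T = (12**3 - 336*25 - 336*12**2 + 12*25) + 41209 = (1728 - 8400 - 336*144 + 300) + 41209 = (1728 - 8400 - 48384 + 300) + 41209 = -54756 + 41209 = -13547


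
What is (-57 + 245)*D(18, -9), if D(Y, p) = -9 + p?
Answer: -3384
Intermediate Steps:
(-57 + 245)*D(18, -9) = (-57 + 245)*(-9 - 9) = 188*(-18) = -3384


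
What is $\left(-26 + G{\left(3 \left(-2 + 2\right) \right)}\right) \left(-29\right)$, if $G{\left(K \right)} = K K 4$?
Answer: $754$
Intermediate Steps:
$G{\left(K \right)} = 4 K^{2}$ ($G{\left(K \right)} = K^{2} \cdot 4 = 4 K^{2}$)
$\left(-26 + G{\left(3 \left(-2 + 2\right) \right)}\right) \left(-29\right) = \left(-26 + 4 \left(3 \left(-2 + 2\right)\right)^{2}\right) \left(-29\right) = \left(-26 + 4 \left(3 \cdot 0\right)^{2}\right) \left(-29\right) = \left(-26 + 4 \cdot 0^{2}\right) \left(-29\right) = \left(-26 + 4 \cdot 0\right) \left(-29\right) = \left(-26 + 0\right) \left(-29\right) = \left(-26\right) \left(-29\right) = 754$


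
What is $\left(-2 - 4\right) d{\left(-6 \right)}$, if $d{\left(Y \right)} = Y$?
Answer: $36$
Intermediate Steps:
$\left(-2 - 4\right) d{\left(-6 \right)} = \left(-2 - 4\right) \left(-6\right) = \left(-6\right) \left(-6\right) = 36$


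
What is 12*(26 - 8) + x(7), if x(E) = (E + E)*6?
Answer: 300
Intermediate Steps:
x(E) = 12*E (x(E) = (2*E)*6 = 12*E)
12*(26 - 8) + x(7) = 12*(26 - 8) + 12*7 = 12*18 + 84 = 216 + 84 = 300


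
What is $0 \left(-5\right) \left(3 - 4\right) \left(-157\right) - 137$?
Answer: $-137$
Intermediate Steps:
$0 \left(-5\right) \left(3 - 4\right) \left(-157\right) - 137 = 0 \left(3 - 4\right) \left(-157\right) - 137 = 0 \left(-1\right) \left(-157\right) - 137 = 0 \left(-157\right) - 137 = 0 - 137 = -137$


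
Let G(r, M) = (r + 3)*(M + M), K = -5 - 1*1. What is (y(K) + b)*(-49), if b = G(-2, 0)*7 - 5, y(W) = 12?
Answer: -343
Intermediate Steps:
K = -6 (K = -5 - 1 = -6)
G(r, M) = 2*M*(3 + r) (G(r, M) = (3 + r)*(2*M) = 2*M*(3 + r))
b = -5 (b = (2*0*(3 - 2))*7 - 5 = (2*0*1)*7 - 5 = 0*7 - 5 = 0 - 5 = -5)
(y(K) + b)*(-49) = (12 - 5)*(-49) = 7*(-49) = -343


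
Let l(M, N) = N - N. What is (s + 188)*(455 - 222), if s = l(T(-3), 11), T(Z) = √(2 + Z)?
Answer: 43804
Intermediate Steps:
l(M, N) = 0
s = 0
(s + 188)*(455 - 222) = (0 + 188)*(455 - 222) = 188*233 = 43804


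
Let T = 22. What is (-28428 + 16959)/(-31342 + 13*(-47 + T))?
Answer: 11469/31667 ≈ 0.36217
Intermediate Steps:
(-28428 + 16959)/(-31342 + 13*(-47 + T)) = (-28428 + 16959)/(-31342 + 13*(-47 + 22)) = -11469/(-31342 + 13*(-25)) = -11469/(-31342 - 325) = -11469/(-31667) = -11469*(-1/31667) = 11469/31667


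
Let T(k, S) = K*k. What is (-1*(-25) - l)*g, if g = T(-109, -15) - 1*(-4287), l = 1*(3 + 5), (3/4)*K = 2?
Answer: 203813/3 ≈ 67938.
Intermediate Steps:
K = 8/3 (K = (4/3)*2 = 8/3 ≈ 2.6667)
T(k, S) = 8*k/3
l = 8 (l = 1*8 = 8)
g = 11989/3 (g = (8/3)*(-109) - 1*(-4287) = -872/3 + 4287 = 11989/3 ≈ 3996.3)
(-1*(-25) - l)*g = (-1*(-25) - 1*8)*(11989/3) = (25 - 8)*(11989/3) = 17*(11989/3) = 203813/3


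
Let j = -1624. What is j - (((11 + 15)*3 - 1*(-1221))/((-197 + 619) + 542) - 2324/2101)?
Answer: -3289679999/2025364 ≈ -1624.2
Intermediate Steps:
j - (((11 + 15)*3 - 1*(-1221))/((-197 + 619) + 542) - 2324/2101) = -1624 - (((11 + 15)*3 - 1*(-1221))/((-197 + 619) + 542) - 2324/2101) = -1624 - ((26*3 + 1221)/(422 + 542) - 2324*1/2101) = -1624 - ((78 + 1221)/964 - 2324/2101) = -1624 - (1299*(1/964) - 2324/2101) = -1624 - (1299/964 - 2324/2101) = -1624 - 1*488863/2025364 = -1624 - 488863/2025364 = -3289679999/2025364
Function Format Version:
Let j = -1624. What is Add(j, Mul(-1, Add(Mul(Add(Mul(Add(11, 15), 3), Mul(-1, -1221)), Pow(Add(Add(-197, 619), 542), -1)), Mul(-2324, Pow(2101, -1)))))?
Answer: Rational(-3289679999, 2025364) ≈ -1624.2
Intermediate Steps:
Add(j, Mul(-1, Add(Mul(Add(Mul(Add(11, 15), 3), Mul(-1, -1221)), Pow(Add(Add(-197, 619), 542), -1)), Mul(-2324, Pow(2101, -1))))) = Add(-1624, Mul(-1, Add(Mul(Add(Mul(Add(11, 15), 3), Mul(-1, -1221)), Pow(Add(Add(-197, 619), 542), -1)), Mul(-2324, Pow(2101, -1))))) = Add(-1624, Mul(-1, Add(Mul(Add(Mul(26, 3), 1221), Pow(Add(422, 542), -1)), Mul(-2324, Rational(1, 2101))))) = Add(-1624, Mul(-1, Add(Mul(Add(78, 1221), Pow(964, -1)), Rational(-2324, 2101)))) = Add(-1624, Mul(-1, Add(Mul(1299, Rational(1, 964)), Rational(-2324, 2101)))) = Add(-1624, Mul(-1, Add(Rational(1299, 964), Rational(-2324, 2101)))) = Add(-1624, Mul(-1, Rational(488863, 2025364))) = Add(-1624, Rational(-488863, 2025364)) = Rational(-3289679999, 2025364)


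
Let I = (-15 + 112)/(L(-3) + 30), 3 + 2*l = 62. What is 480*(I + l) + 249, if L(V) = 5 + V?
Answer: 15864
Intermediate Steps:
l = 59/2 (l = -3/2 + (1/2)*62 = -3/2 + 31 = 59/2 ≈ 29.500)
I = 97/32 (I = (-15 + 112)/((5 - 3) + 30) = 97/(2 + 30) = 97/32 ≈ 3.0313)
480*(I + l) + 249 = 480*(97/32 + 59/2) + 249 = 480*(1041/32) + 249 = 15615 + 249 = 15864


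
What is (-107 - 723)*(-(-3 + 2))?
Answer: -830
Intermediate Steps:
(-107 - 723)*(-(-3 + 2)) = -(-830)*(-1) = -830*1 = -830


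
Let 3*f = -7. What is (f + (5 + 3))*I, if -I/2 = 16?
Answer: -544/3 ≈ -181.33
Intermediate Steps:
I = -32 (I = -2*16 = -32)
f = -7/3 (f = (⅓)*(-7) = -7/3 ≈ -2.3333)
(f + (5 + 3))*I = (-7/3 + (5 + 3))*(-32) = (-7/3 + 8)*(-32) = (17/3)*(-32) = -544/3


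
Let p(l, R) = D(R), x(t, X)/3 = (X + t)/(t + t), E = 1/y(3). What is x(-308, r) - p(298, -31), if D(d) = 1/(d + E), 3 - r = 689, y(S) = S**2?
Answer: 29805/6116 ≈ 4.8733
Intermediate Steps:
E = 1/9 (E = 1/(3**2) = 1/9 ≈ 0.11111)
r = -686 (r = 3 - 1*689 = 3 - 689 = -686)
x(t, X) = 3*(X + t)/(2*t) (x(t, X) = 3*((X + t)/(t + t)) = 3*((X + t)/((2*t))) = 3*((X + t)*(1/(2*t))) = 3*((X + t)/(2*t)) = 3*(X + t)/(2*t))
D(d) = 1/(1/9 + d) (D(d) = 1/(d + 1/9) = 1/(1/9 + d))
p(l, R) = 9/(1 + 9*R)
x(-308, r) - p(298, -31) = (3/2)*(-686 - 308)/(-308) - 9/(1 + 9*(-31)) = (3/2)*(-1/308)*(-994) - 9/(1 - 279) = 213/44 - 9/(-278) = 213/44 - 9*(-1)/278 = 213/44 - 1*(-9/278) = 213/44 + 9/278 = 29805/6116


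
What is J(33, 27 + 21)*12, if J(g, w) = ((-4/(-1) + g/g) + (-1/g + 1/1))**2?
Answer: 155236/363 ≈ 427.65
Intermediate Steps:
J(g, w) = (6 - 1/g)**2 (J(g, w) = ((-4*(-1) + 1) + (-1/g + 1*1))**2 = ((4 + 1) + (-1/g + 1))**2 = (5 + (1 - 1/g))**2 = (6 - 1/g)**2)
J(33, 27 + 21)*12 = ((-1 + 6*33)**2/33**2)*12 = ((-1 + 198)**2/1089)*12 = ((1/1089)*197**2)*12 = ((1/1089)*38809)*12 = (38809/1089)*12 = 155236/363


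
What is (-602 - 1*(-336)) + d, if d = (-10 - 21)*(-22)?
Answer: 416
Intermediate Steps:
d = 682 (d = -31*(-22) = 682)
(-602 - 1*(-336)) + d = (-602 - 1*(-336)) + 682 = (-602 + 336) + 682 = -266 + 682 = 416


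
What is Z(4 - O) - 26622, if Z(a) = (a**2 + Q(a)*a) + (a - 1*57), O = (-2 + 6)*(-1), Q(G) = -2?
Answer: -26623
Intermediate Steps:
O = -4 (O = 4*(-1) = -4)
Z(a) = -57 + a**2 - a (Z(a) = (a**2 - 2*a) + (a - 1*57) = (a**2 - 2*a) + (a - 57) = (a**2 - 2*a) + (-57 + a) = -57 + a**2 - a)
Z(4 - O) - 26622 = (-57 + (4 - 1*(-4))**2 - (4 - 1*(-4))) - 26622 = (-57 + (4 + 4)**2 - (4 + 4)) - 26622 = (-57 + 8**2 - 1*8) - 26622 = (-57 + 64 - 8) - 26622 = -1 - 26622 = -26623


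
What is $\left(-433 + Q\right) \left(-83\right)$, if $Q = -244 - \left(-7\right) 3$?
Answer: $54448$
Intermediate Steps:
$Q = -223$ ($Q = -244 - -21 = -244 + 21 = -223$)
$\left(-433 + Q\right) \left(-83\right) = \left(-433 - 223\right) \left(-83\right) = \left(-656\right) \left(-83\right) = 54448$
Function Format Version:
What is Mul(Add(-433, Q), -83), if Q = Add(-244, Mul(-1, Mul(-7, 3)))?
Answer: 54448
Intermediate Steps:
Q = -223 (Q = Add(-244, Mul(-1, -21)) = Add(-244, 21) = -223)
Mul(Add(-433, Q), -83) = Mul(Add(-433, -223), -83) = Mul(-656, -83) = 54448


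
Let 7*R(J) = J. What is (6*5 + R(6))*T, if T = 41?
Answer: 8856/7 ≈ 1265.1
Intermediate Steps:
R(J) = J/7
(6*5 + R(6))*T = (6*5 + (1/7)*6)*41 = (30 + 6/7)*41 = (216/7)*41 = 8856/7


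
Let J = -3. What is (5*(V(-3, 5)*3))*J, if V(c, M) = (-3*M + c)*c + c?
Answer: -2295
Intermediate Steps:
V(c, M) = c + c*(c - 3*M) (V(c, M) = (c - 3*M)*c + c = c*(c - 3*M) + c = c + c*(c - 3*M))
(5*(V(-3, 5)*3))*J = (5*(-3*(1 - 3 - 3*5)*3))*(-3) = (5*(-3*(1 - 3 - 15)*3))*(-3) = (5*(-3*(-17)*3))*(-3) = (5*(51*3))*(-3) = (5*153)*(-3) = 765*(-3) = -2295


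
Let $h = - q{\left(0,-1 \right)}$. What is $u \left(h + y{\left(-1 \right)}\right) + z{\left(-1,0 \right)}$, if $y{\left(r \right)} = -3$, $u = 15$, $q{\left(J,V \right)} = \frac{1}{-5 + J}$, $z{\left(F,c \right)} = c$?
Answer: $-42$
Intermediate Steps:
$h = \frac{1}{5}$ ($h = - \frac{1}{-5 + 0} = - \frac{1}{-5} = \left(-1\right) \left(- \frac{1}{5}\right) = \frac{1}{5} \approx 0.2$)
$u \left(h + y{\left(-1 \right)}\right) + z{\left(-1,0 \right)} = 15 \left(\frac{1}{5} - 3\right) + 0 = 15 \left(- \frac{14}{5}\right) + 0 = -42 + 0 = -42$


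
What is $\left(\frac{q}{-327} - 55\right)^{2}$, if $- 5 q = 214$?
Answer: $\frac{8048063521}{2673225} \approx 3010.6$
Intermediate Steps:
$q = - \frac{214}{5}$ ($q = \left(- \frac{1}{5}\right) 214 = - \frac{214}{5} \approx -42.8$)
$\left(\frac{q}{-327} - 55\right)^{2} = \left(- \frac{214}{5 \left(-327\right)} - 55\right)^{2} = \left(\left(- \frac{214}{5}\right) \left(- \frac{1}{327}\right) - 55\right)^{2} = \left(\frac{214}{1635} - 55\right)^{2} = \left(- \frac{89711}{1635}\right)^{2} = \frac{8048063521}{2673225}$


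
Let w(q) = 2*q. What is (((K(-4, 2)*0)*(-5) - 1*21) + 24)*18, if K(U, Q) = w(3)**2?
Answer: 54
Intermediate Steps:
K(U, Q) = 36 (K(U, Q) = (2*3)**2 = 6**2 = 36)
(((K(-4, 2)*0)*(-5) - 1*21) + 24)*18 = (((36*0)*(-5) - 1*21) + 24)*18 = ((0*(-5) - 21) + 24)*18 = ((0 - 21) + 24)*18 = (-21 + 24)*18 = 3*18 = 54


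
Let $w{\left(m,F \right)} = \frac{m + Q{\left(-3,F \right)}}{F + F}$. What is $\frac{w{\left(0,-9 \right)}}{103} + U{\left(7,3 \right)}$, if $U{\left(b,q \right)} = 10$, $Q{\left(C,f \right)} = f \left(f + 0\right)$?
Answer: $\frac{2051}{206} \approx 9.9563$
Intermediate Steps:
$Q{\left(C,f \right)} = f^{2}$ ($Q{\left(C,f \right)} = f f = f^{2}$)
$w{\left(m,F \right)} = \frac{m + F^{2}}{2 F}$ ($w{\left(m,F \right)} = \frac{m + F^{2}}{F + F} = \frac{m + F^{2}}{2 F}$)
$\frac{w{\left(0,-9 \right)}}{103} + U{\left(7,3 \right)} = \frac{\frac{1}{2} \frac{1}{-9} \left(0 + \left(-9\right)^{2}\right)}{103} + 10 = \frac{\frac{1}{2} \left(- \frac{1}{9}\right) \left(0 + 81\right)}{103} + 10 = \frac{\frac{1}{2} \left(- \frac{1}{9}\right) 81}{103} + 10 = \frac{1}{103} \left(- \frac{9}{2}\right) + 10 = - \frac{9}{206} + 10 = \frac{2051}{206}$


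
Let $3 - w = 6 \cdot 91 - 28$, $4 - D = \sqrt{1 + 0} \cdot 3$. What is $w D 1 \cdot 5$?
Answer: $-2575$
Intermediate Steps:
$D = 1$ ($D = 4 - \sqrt{1 + 0} \cdot 3 = 4 - \sqrt{1} \cdot 3 = 4 - 1 \cdot 3 = 4 - 3 = 1$)
$w = -515$ ($w = 3 - \left(6 \cdot 91 - 28\right) = 3 - \left(546 - 28\right) = 3 - 518 = -515$)
$w D 1 \cdot 5 = - 515 \cdot 1 \cdot 1 \cdot 5 = - 515 \cdot 1 \cdot 5 = \left(-515\right) 5 = -2575$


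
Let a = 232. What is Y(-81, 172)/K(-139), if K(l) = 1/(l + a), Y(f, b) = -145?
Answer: -13485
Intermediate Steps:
K(l) = 1/(232 + l) (K(l) = 1/(l + 232) = 1/(232 + l))
Y(-81, 172)/K(-139) = -145/(1/(232 - 139)) = -145/(1/93) = -145/1/93 = -145*93 = -13485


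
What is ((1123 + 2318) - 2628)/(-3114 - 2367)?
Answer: -271/1827 ≈ -0.14833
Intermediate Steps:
((1123 + 2318) - 2628)/(-3114 - 2367) = (3441 - 2628)/(-5481) = 813*(-1/5481) = -271/1827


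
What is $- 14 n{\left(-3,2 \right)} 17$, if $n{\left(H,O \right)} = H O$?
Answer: $1428$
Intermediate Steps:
$- 14 n{\left(-3,2 \right)} 17 = - 14 \left(\left(-3\right) 2\right) 17 = \left(-14\right) \left(-6\right) 17 = 84 \cdot 17 = 1428$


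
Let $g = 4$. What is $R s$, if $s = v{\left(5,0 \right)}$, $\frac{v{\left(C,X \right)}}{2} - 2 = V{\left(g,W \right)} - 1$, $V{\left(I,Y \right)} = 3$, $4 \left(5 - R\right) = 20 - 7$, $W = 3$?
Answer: $14$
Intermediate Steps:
$R = \frac{7}{4}$ ($R = 5 - \frac{20 - 7}{4} = 5 - \frac{13}{4} = \frac{7}{4} \approx 1.75$)
$v{\left(C,X \right)} = 8$ ($v{\left(C,X \right)} = 4 + 2 \left(3 - 1\right) = 4 + 2 \cdot 2 = 4 + 4 = 8$)
$s = 8$
$R s = \frac{7}{4} \cdot 8 = 14$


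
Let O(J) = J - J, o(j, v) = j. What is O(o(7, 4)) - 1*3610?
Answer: -3610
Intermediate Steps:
O(J) = 0
O(o(7, 4)) - 1*3610 = 0 - 1*3610 = 0 - 3610 = -3610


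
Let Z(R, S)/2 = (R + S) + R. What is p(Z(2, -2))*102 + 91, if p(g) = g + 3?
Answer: 805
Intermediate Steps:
Z(R, S) = 2*S + 4*R (Z(R, S) = 2*((R + S) + R) = 2*(S + 2*R) = 2*S + 4*R)
p(g) = 3 + g
p(Z(2, -2))*102 + 91 = (3 + (2*(-2) + 4*2))*102 + 91 = (3 + (-4 + 8))*102 + 91 = (3 + 4)*102 + 91 = 7*102 + 91 = 714 + 91 = 805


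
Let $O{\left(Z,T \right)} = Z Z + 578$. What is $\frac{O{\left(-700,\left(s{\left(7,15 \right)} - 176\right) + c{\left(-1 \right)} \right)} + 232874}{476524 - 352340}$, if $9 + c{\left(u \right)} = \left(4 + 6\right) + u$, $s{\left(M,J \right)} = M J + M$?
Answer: $\frac{180863}{31046} \approx 5.8256$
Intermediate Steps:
$s{\left(M,J \right)} = M + J M$ ($s{\left(M,J \right)} = J M + M = M + J M$)
$c{\left(u \right)} = 1 + u$ ($c{\left(u \right)} = -9 + \left(\left(4 + 6\right) + u\right) = -9 + \left(10 + u\right) = 1 + u$)
$O{\left(Z,T \right)} = 578 + Z^{2}$ ($O{\left(Z,T \right)} = Z^{2} + 578 = 578 + Z^{2}$)
$\frac{O{\left(-700,\left(s{\left(7,15 \right)} - 176\right) + c{\left(-1 \right)} \right)} + 232874}{476524 - 352340} = \frac{\left(578 + \left(-700\right)^{2}\right) + 232874}{476524 - 352340} = \frac{\left(578 + 490000\right) + 232874}{124184} = \left(490578 + 232874\right) \frac{1}{124184} = 723452 \cdot \frac{1}{124184} = \frac{180863}{31046}$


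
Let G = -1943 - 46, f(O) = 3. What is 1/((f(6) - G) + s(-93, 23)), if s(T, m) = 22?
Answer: 1/2014 ≈ 0.00049652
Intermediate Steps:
G = -1989
1/((f(6) - G) + s(-93, 23)) = 1/((3 - 1*(-1989)) + 22) = 1/((3 + 1989) + 22) = 1/(1992 + 22) = 1/2014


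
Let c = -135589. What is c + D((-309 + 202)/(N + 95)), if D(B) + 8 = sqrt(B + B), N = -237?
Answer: -135597 + sqrt(7597)/71 ≈ -1.3560e+5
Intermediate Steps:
D(B) = -8 + sqrt(2)*sqrt(B) (D(B) = -8 + sqrt(B + B) = -8 + sqrt(2*B) = -8 + sqrt(2)*sqrt(B))
c + D((-309 + 202)/(N + 95)) = -135589 + (-8 + sqrt(2)*sqrt((-309 + 202)/(-237 + 95))) = -135589 + (-8 + sqrt(2)*sqrt(-107/(-142))) = -135589 + (-8 + sqrt(2)*sqrt(-107*(-1/142))) = -135589 + (-8 + sqrt(2)*sqrt(107/142)) = -135589 + (-8 + sqrt(2)*(sqrt(15194)/142)) = -135589 + (-8 + sqrt(7597)/71) = -135597 + sqrt(7597)/71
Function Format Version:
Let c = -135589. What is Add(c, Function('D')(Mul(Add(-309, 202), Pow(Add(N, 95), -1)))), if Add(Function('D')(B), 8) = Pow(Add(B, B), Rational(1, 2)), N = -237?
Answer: Add(-135597, Mul(Rational(1, 71), Pow(7597, Rational(1, 2)))) ≈ -1.3560e+5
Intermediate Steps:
Function('D')(B) = Add(-8, Mul(Pow(2, Rational(1, 2)), Pow(B, Rational(1, 2)))) (Function('D')(B) = Add(-8, Pow(Add(B, B), Rational(1, 2))) = Add(-8, Pow(Mul(2, B), Rational(1, 2))) = Add(-8, Mul(Pow(2, Rational(1, 2)), Pow(B, Rational(1, 2)))))
Add(c, Function('D')(Mul(Add(-309, 202), Pow(Add(N, 95), -1)))) = Add(-135589, Add(-8, Mul(Pow(2, Rational(1, 2)), Pow(Mul(Add(-309, 202), Pow(Add(-237, 95), -1)), Rational(1, 2))))) = Add(-135589, Add(-8, Mul(Pow(2, Rational(1, 2)), Pow(Mul(-107, Pow(-142, -1)), Rational(1, 2))))) = Add(-135589, Add(-8, Mul(Pow(2, Rational(1, 2)), Pow(Mul(-107, Rational(-1, 142)), Rational(1, 2))))) = Add(-135589, Add(-8, Mul(Pow(2, Rational(1, 2)), Pow(Rational(107, 142), Rational(1, 2))))) = Add(-135589, Add(-8, Mul(Pow(2, Rational(1, 2)), Mul(Rational(1, 142), Pow(15194, Rational(1, 2)))))) = Add(-135589, Add(-8, Mul(Rational(1, 71), Pow(7597, Rational(1, 2))))) = Add(-135597, Mul(Rational(1, 71), Pow(7597, Rational(1, 2))))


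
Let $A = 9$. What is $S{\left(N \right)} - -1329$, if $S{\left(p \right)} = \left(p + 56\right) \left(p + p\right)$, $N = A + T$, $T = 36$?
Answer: $10419$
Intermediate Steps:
$N = 45$ ($N = 9 + 36 = 45$)
$S{\left(p \right)} = 2 p \left(56 + p\right)$ ($S{\left(p \right)} = \left(56 + p\right) 2 p = 2 p \left(56 + p\right)$)
$S{\left(N \right)} - -1329 = 2 \cdot 45 \left(56 + 45\right) - -1329 = 2 \cdot 45 \cdot 101 + 1329 = 9090 + 1329 = 10419$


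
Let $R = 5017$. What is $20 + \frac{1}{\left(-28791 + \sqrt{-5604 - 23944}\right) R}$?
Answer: $\frac{83176966289069}{4158848315893} - \frac{2 i \sqrt{7387}}{4158848315893} \approx 20.0 - 4.1332 \cdot 10^{-11} i$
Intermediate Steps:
$20 + \frac{1}{\left(-28791 + \sqrt{-5604 - 23944}\right) R} = 20 + \frac{1}{\left(-28791 + \sqrt{-5604 - 23944}\right) 5017} = 20 + \frac{1}{-28791 + \sqrt{-29548}} \cdot \frac{1}{5017} = 20 + \frac{1}{-28791 + 2 i \sqrt{7387}} \cdot \frac{1}{5017} = 20 + \frac{1}{5017 \left(-28791 + 2 i \sqrt{7387}\right)}$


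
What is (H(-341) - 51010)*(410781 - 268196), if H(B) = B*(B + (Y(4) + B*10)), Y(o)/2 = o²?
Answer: 173550041865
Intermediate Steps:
Y(o) = 2*o²
H(B) = B*(32 + 11*B) (H(B) = B*(B + (2*4² + B*10)) = B*(B + (2*16 + 10*B)) = B*(B + (32 + 10*B)) = B*(32 + 11*B))
(H(-341) - 51010)*(410781 - 268196) = (-341*(32 + 11*(-341)) - 51010)*(410781 - 268196) = (-341*(32 - 3751) - 51010)*142585 = (-341*(-3719) - 51010)*142585 = (1268179 - 51010)*142585 = 1217169*142585 = 173550041865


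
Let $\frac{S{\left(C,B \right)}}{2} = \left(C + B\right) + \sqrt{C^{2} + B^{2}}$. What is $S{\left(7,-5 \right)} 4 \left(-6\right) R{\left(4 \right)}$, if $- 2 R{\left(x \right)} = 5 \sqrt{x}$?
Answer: $480 + 240 \sqrt{74} \approx 2544.6$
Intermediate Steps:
$S{\left(C,B \right)} = 2 B + 2 C + 2 \sqrt{B^{2} + C^{2}}$ ($S{\left(C,B \right)} = 2 \left(\left(C + B\right) + \sqrt{C^{2} + B^{2}}\right) = 2 \left(\left(B + C\right) + \sqrt{B^{2} + C^{2}}\right) = 2 \left(B + C + \sqrt{B^{2} + C^{2}}\right) = 2 B + 2 C + 2 \sqrt{B^{2} + C^{2}}$)
$R{\left(x \right)} = - \frac{5 \sqrt{x}}{2}$
$S{\left(7,-5 \right)} 4 \left(-6\right) R{\left(4 \right)} = \left(2 \left(-5\right) + 2 \cdot 7 + 2 \sqrt{\left(-5\right)^{2} + 7^{2}}\right) 4 \left(-6\right) \left(- \frac{5 \sqrt{4}}{2}\right) = \left(-10 + 14 + 2 \sqrt{25 + 49}\right) \left(-24\right) \left(\left(- \frac{5}{2}\right) 2\right) = \left(-10 + 14 + 2 \sqrt{74}\right) \left(-24\right) \left(-5\right) = \left(4 + 2 \sqrt{74}\right) \left(-24\right) \left(-5\right) = \left(-96 - 48 \sqrt{74}\right) \left(-5\right) = 480 + 240 \sqrt{74}$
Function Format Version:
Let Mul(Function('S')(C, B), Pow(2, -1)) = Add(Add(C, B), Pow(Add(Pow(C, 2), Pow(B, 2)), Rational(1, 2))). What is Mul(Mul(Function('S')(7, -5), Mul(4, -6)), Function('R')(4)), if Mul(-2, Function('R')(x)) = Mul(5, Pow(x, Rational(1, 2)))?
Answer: Add(480, Mul(240, Pow(74, Rational(1, 2)))) ≈ 2544.6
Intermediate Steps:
Function('S')(C, B) = Add(Mul(2, B), Mul(2, C), Mul(2, Pow(Add(Pow(B, 2), Pow(C, 2)), Rational(1, 2)))) (Function('S')(C, B) = Mul(2, Add(Add(C, B), Pow(Add(Pow(C, 2), Pow(B, 2)), Rational(1, 2)))) = Mul(2, Add(Add(B, C), Pow(Add(Pow(B, 2), Pow(C, 2)), Rational(1, 2)))) = Mul(2, Add(B, C, Pow(Add(Pow(B, 2), Pow(C, 2)), Rational(1, 2)))) = Add(Mul(2, B), Mul(2, C), Mul(2, Pow(Add(Pow(B, 2), Pow(C, 2)), Rational(1, 2)))))
Function('R')(x) = Mul(Rational(-5, 2), Pow(x, Rational(1, 2))) (Function('R')(x) = Mul(Rational(-1, 2), Mul(5, Pow(x, Rational(1, 2)))) = Mul(Rational(-5, 2), Pow(x, Rational(1, 2))))
Mul(Mul(Function('S')(7, -5), Mul(4, -6)), Function('R')(4)) = Mul(Mul(Add(Mul(2, -5), Mul(2, 7), Mul(2, Pow(Add(Pow(-5, 2), Pow(7, 2)), Rational(1, 2)))), Mul(4, -6)), Mul(Rational(-5, 2), Pow(4, Rational(1, 2)))) = Mul(Mul(Add(-10, 14, Mul(2, Pow(Add(25, 49), Rational(1, 2)))), -24), Mul(Rational(-5, 2), 2)) = Mul(Mul(Add(-10, 14, Mul(2, Pow(74, Rational(1, 2)))), -24), -5) = Mul(Mul(Add(4, Mul(2, Pow(74, Rational(1, 2)))), -24), -5) = Mul(Add(-96, Mul(-48, Pow(74, Rational(1, 2)))), -5) = Add(480, Mul(240, Pow(74, Rational(1, 2))))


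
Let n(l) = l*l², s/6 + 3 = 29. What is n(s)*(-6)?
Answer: -22778496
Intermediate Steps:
s = 156 (s = -18 + 6*29 = -18 + 174 = 156)
n(l) = l³
n(s)*(-6) = 156³*(-6) = 3796416*(-6) = -22778496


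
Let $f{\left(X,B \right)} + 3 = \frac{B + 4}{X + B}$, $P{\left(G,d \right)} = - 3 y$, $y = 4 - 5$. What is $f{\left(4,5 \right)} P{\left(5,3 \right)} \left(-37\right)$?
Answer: $222$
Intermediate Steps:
$y = -1$
$P{\left(G,d \right)} = 3$ ($P{\left(G,d \right)} = \left(-3\right) \left(-1\right) = 3$)
$f{\left(X,B \right)} = -3 + \frac{4 + B}{B + X}$ ($f{\left(X,B \right)} = -3 + \frac{B + 4}{X + B} = -3 + \frac{4 + B}{B + X}$)
$f{\left(4,5 \right)} P{\left(5,3 \right)} \left(-37\right) = \frac{4 - 12 - 10}{5 + 4} \cdot 3 \left(-37\right) = \frac{4 - 12 - 10}{9} \cdot 3 \left(-37\right) = \frac{1}{9} \left(-18\right) 3 \left(-37\right) = \left(-2\right) 3 \left(-37\right) = \left(-6\right) \left(-37\right) = 222$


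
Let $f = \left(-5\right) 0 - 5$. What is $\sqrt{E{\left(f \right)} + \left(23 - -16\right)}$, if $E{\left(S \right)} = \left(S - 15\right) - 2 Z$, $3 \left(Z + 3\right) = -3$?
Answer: $3 \sqrt{3} \approx 5.1962$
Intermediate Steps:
$Z = -4$ ($Z = -3 + \frac{1}{3} \left(-3\right) = -3 - 1 = -4$)
$f = -5$ ($f = 0 - 5 = -5$)
$E{\left(S \right)} = -7 + S$ ($E{\left(S \right)} = \left(S - 15\right) - -8 = \left(-15 + S\right) + 8 = -7 + S$)
$\sqrt{E{\left(f \right)} + \left(23 - -16\right)} = \sqrt{\left(-7 - 5\right) + \left(23 - -16\right)} = \sqrt{-12 + \left(23 + 16\right)} = \sqrt{-12 + 39} = \sqrt{27} = 3 \sqrt{3}$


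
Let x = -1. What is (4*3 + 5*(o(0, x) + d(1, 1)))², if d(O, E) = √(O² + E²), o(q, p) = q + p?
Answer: 99 + 70*√2 ≈ 197.99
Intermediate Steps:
o(q, p) = p + q
d(O, E) = √(E² + O²)
(4*3 + 5*(o(0, x) + d(1, 1)))² = (4*3 + 5*((-1 + 0) + √(1² + 1²)))² = (12 + 5*(-1 + √(1 + 1)))² = (12 + 5*(-1 + √2))² = (12 + (-5 + 5*√2))² = (7 + 5*√2)²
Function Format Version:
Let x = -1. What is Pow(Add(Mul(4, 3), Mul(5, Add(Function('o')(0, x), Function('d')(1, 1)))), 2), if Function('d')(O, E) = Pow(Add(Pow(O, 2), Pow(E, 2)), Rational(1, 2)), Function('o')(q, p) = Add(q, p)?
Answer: Add(99, Mul(70, Pow(2, Rational(1, 2)))) ≈ 197.99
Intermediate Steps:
Function('o')(q, p) = Add(p, q)
Function('d')(O, E) = Pow(Add(Pow(E, 2), Pow(O, 2)), Rational(1, 2))
Pow(Add(Mul(4, 3), Mul(5, Add(Function('o')(0, x), Function('d')(1, 1)))), 2) = Pow(Add(Mul(4, 3), Mul(5, Add(Add(-1, 0), Pow(Add(Pow(1, 2), Pow(1, 2)), Rational(1, 2))))), 2) = Pow(Add(12, Mul(5, Add(-1, Pow(Add(1, 1), Rational(1, 2))))), 2) = Pow(Add(12, Mul(5, Add(-1, Pow(2, Rational(1, 2))))), 2) = Pow(Add(12, Add(-5, Mul(5, Pow(2, Rational(1, 2))))), 2) = Pow(Add(7, Mul(5, Pow(2, Rational(1, 2)))), 2)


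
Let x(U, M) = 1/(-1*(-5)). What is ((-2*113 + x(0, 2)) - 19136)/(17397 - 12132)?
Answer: -96809/26325 ≈ -3.6775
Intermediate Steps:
x(U, M) = ⅕ (x(U, M) = 1/5 = ⅕)
((-2*113 + x(0, 2)) - 19136)/(17397 - 12132) = ((-2*113 + ⅕) - 19136)/(17397 - 12132) = ((-226 + ⅕) - 19136)/5265 = (-1129/5 - 19136)*(1/5265) = -96809/5*1/5265 = -96809/26325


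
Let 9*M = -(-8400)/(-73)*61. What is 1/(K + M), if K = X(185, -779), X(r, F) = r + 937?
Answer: 219/74918 ≈ 0.0029232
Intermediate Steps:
X(r, F) = 937 + r
K = 1122 (K = 937 + 185 = 1122)
M = -170800/219 (M = (-(-8400)/(-73)*61)/9 = (-(-8400)*(-1)/73*61)/9 = (-100*84/73*61)/9 = (-8400/73*61)/9 = (⅑)*(-512400/73) = -170800/219 ≈ -779.91)
1/(K + M) = 1/(1122 - 170800/219) = 1/(74918/219) = 219/74918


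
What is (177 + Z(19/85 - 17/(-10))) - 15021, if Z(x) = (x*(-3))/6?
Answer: -5047287/340 ≈ -14845.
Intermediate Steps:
Z(x) = -x/2 (Z(x) = -3*x*(⅙) = -x/2)
(177 + Z(19/85 - 17/(-10))) - 15021 = (177 - (19/85 - 17/(-10))/2) - 15021 = (177 - (19*(1/85) - 17*(-⅒))/2) - 15021 = (177 - (19/85 + 17/10)/2) - 15021 = (177 - ½*327/170) - 15021 = (177 - 327/340) - 15021 = 59853/340 - 15021 = -5047287/340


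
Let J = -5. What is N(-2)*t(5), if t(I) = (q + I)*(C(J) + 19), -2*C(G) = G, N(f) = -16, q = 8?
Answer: -4472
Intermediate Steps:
C(G) = -G/2
t(I) = 172 + 43*I/2 (t(I) = (8 + I)*(-½*(-5) + 19) = (8 + I)*(5/2 + 19) = (8 + I)*(43/2) = 172 + 43*I/2)
N(-2)*t(5) = -16*(172 + (43/2)*5) = -16*(172 + 215/2) = -16*559/2 = -4472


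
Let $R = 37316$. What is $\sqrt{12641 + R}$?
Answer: $\sqrt{49957} \approx 223.51$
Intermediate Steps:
$\sqrt{12641 + R} = \sqrt{12641 + 37316} = \sqrt{49957}$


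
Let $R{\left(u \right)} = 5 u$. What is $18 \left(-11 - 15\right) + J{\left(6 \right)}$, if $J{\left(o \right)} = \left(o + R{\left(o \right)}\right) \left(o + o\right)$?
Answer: $-36$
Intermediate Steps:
$J{\left(o \right)} = 12 o^{2}$ ($J{\left(o \right)} = \left(o + 5 o\right) \left(o + o\right) = 6 o 2 o = 12 o^{2}$)
$18 \left(-11 - 15\right) + J{\left(6 \right)} = 18 \left(-11 - 15\right) + 12 \cdot 6^{2} = 18 \left(-11 - 15\right) + 12 \cdot 36 = 18 \left(-26\right) + 432 = -468 + 432 = -36$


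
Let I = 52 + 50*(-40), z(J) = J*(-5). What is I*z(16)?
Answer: 155840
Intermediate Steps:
z(J) = -5*J
I = -1948 (I = 52 - 2000 = -1948)
I*z(16) = -(-9740)*16 = -1948*(-80) = 155840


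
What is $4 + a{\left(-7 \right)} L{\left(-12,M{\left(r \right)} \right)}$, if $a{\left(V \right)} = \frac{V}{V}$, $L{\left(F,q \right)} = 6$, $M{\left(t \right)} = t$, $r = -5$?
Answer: $10$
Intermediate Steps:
$a{\left(V \right)} = 1$
$4 + a{\left(-7 \right)} L{\left(-12,M{\left(r \right)} \right)} = 4 + 1 \cdot 6 = 4 + 6 = 10$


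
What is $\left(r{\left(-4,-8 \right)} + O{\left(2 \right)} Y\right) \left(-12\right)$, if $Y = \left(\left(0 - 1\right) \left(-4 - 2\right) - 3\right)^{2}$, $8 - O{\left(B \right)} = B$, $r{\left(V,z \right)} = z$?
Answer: $-552$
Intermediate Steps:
$O{\left(B \right)} = 8 - B$
$Y = 9$ ($Y = \left(\left(-1\right) \left(-6\right) - 3\right)^{2} = \left(6 - 3\right)^{2} = 3^{2} = 9$)
$\left(r{\left(-4,-8 \right)} + O{\left(2 \right)} Y\right) \left(-12\right) = \left(-8 + \left(8 - 2\right) 9\right) \left(-12\right) = \left(-8 + 6 \cdot 9\right) \left(-12\right) = \left(-8 + 54\right) \left(-12\right) = 46 \left(-12\right) = -552$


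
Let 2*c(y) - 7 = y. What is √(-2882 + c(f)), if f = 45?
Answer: 2*I*√714 ≈ 53.442*I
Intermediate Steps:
c(y) = 7/2 + y/2
√(-2882 + c(f)) = √(-2882 + (7/2 + (½)*45)) = √(-2882 + (7/2 + 45/2)) = √(-2882 + 26) = √(-2856) = 2*I*√714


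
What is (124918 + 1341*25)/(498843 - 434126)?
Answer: 158443/64717 ≈ 2.4482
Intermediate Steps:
(124918 + 1341*25)/(498843 - 434126) = (124918 + 33525)/64717 = 158443*(1/64717) = 158443/64717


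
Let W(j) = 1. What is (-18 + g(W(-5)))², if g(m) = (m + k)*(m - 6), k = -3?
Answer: 64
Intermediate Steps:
g(m) = (-6 + m)*(-3 + m) (g(m) = (m - 3)*(m - 6) = (-3 + m)*(-6 + m) = (-6 + m)*(-3 + m))
(-18 + g(W(-5)))² = (-18 + (18 + 1² - 9*1))² = (-18 + (18 + 1 - 9))² = (-18 + 10)² = (-8)² = 64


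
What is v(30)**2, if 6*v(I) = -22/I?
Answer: 121/8100 ≈ 0.014938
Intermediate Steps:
v(I) = -11/(3*I) (v(I) = (-22/I)/6 = -11/(3*I))
v(30)**2 = (-11/3/30)**2 = (-11/3*1/30)**2 = (-11/90)**2 = 121/8100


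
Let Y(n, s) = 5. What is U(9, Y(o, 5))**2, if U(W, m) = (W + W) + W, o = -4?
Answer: 729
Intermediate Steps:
U(W, m) = 3*W (U(W, m) = 2*W + W = 3*W)
U(9, Y(o, 5))**2 = (3*9)**2 = 27**2 = 729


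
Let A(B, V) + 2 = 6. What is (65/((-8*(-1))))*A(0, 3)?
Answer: 65/2 ≈ 32.500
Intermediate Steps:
A(B, V) = 4 (A(B, V) = -2 + 6 = 4)
(65/((-8*(-1))))*A(0, 3) = (65/((-8*(-1))))*4 = (65/8)*4 = 65/2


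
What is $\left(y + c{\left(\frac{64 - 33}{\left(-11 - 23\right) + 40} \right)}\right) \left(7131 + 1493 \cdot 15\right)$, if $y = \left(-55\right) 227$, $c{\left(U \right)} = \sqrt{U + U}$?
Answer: $-368632110 + 9842 \sqrt{93} \approx -3.6854 \cdot 10^{8}$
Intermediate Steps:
$c{\left(U \right)} = \sqrt{2} \sqrt{U}$ ($c{\left(U \right)} = \sqrt{2 U} = \sqrt{2} \sqrt{U}$)
$y = -12485$
$\left(y + c{\left(\frac{64 - 33}{\left(-11 - 23\right) + 40} \right)}\right) \left(7131 + 1493 \cdot 15\right) = \left(-12485 + \sqrt{2} \sqrt{\frac{64 - 33}{\left(-11 - 23\right) + 40}}\right) \left(7131 + 1493 \cdot 15\right) = \left(-12485 + \sqrt{2} \sqrt{\frac{31}{\left(-11 - 23\right) + 40}}\right) \left(7131 + 22395\right) = \left(-12485 + \sqrt{2} \sqrt{\frac{31}{-34 + 40}}\right) 29526 = \left(-12485 + \sqrt{2} \sqrt{\frac{31}{6}}\right) 29526 = \left(-12485 + \sqrt{2} \frac{\sqrt{186}}{6}\right) 29526 = \left(-12485 + \frac{\sqrt{93}}{3}\right) 29526 = -368632110 + 9842 \sqrt{93}$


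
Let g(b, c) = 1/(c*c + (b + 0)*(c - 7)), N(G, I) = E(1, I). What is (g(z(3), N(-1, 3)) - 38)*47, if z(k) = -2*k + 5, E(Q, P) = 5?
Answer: -48175/27 ≈ -1784.3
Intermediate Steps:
z(k) = 5 - 2*k
N(G, I) = 5
g(b, c) = 1/(c² + b*(-7 + c))
(g(z(3), N(-1, 3)) - 38)*47 = (1/(5² - 7*(5 - 2*3) + (5 - 2*3)*5) - 38)*47 = (1/(25 - 7*(5 - 6) + (5 - 6)*5) - 38)*47 = (1/(25 - 7*(-1) - 1*5) - 38)*47 = (1/(25 + 7 - 5) - 38)*47 = (1/27 - 38)*47 = -1025/27*47 = -48175/27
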